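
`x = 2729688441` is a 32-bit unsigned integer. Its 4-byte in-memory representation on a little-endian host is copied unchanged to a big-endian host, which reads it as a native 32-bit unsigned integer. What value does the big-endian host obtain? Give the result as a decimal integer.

2729688441 in 32-bit hexadecimal is 0xA2B3BD79.
Stored little-endian, the bytes at ascending addresses are 79 BD B3 A2.
Read back as big-endian, the last byte is least significant, giving 0x79BDB3A2.
0x79BDB3A2 = 2042475426.

2042475426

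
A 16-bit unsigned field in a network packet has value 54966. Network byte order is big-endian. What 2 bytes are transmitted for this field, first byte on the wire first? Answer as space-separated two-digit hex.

54966 in hexadecimal, padded to 16 bits, is 0xD6B6.
Split into bytes (most-significant first): D6 B6.
In big-endian order the high byte comes first in memory.
So the memory order matches the most-significant-first order: D6 B6.

D6 B6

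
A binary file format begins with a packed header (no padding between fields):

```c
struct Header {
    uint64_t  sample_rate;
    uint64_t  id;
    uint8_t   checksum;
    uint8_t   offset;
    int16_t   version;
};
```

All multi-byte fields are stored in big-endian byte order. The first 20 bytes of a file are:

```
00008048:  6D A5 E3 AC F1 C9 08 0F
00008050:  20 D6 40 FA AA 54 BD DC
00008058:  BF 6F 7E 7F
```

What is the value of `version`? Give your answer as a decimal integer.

`version` follows `sample_rate` (8 B), `id` (8 B), `checksum` (1 B), `offset` (1 B), so it starts at offset 8 + 8 + 1 + 1 = 18 and occupies 2 bytes.
Bytes at offsets 18..19: 7E 7F.
Big-endian stores the most-significant byte at the lowest address.
The bytes are already most-significant first: 0x7E7F.
0x7E7F = 32383.

32383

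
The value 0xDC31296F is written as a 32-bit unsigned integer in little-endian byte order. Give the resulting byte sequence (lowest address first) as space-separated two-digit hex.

Split into bytes (most-significant first): DC 31 29 6F.
Little-endian stores the least-significant byte at the lowest address.
So at ascending addresses the bytes are 6F 29 31 DC.

6F 29 31 DC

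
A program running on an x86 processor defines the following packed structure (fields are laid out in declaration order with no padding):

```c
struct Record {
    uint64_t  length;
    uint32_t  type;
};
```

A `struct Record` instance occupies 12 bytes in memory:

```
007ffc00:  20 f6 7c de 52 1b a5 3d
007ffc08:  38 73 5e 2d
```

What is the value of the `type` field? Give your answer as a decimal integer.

761164600

`type` follows `length` (8 bytes), so it starts at byte offset 8 and occupies 4 bytes.
Bytes at offsets 8..11: 38 73 5E 2D.
Little-endian: lowest address holds the least-significant byte.
Reassemble most-significant byte first: 2D 5E 73 38 → 0x2D5E7338.
0x2D5E7338 = 761164600.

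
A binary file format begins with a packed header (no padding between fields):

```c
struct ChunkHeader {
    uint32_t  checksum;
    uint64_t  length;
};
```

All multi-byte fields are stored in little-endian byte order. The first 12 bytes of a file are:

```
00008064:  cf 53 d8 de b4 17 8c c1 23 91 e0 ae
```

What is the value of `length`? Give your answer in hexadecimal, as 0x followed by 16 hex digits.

0xAEE09123C18C17B4

`length` follows `checksum` (4 bytes), so it starts at byte offset 4 and occupies 8 bytes.
Bytes at offsets 4..11: B4 17 8C C1 23 91 E0 AE.
Little-endian: lowest address holds the least-significant byte.
Reassemble most-significant byte first: AE E0 91 23 C1 8C 17 B4 → 0xAEE09123C18C17B4.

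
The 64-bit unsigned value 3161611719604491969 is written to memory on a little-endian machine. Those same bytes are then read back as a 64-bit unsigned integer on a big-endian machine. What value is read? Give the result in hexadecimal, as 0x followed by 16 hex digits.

3161611719604491969 in 64-bit hexadecimal is 0x2BE04D1BA8BCD6C1.
Stored little-endian, the bytes at ascending addresses are C1 D6 BC A8 1B 4D E0 2B.
Read back as big-endian, the last byte is least significant, giving 0xC1D6BCA81B4DE02B.

0xC1D6BCA81B4DE02B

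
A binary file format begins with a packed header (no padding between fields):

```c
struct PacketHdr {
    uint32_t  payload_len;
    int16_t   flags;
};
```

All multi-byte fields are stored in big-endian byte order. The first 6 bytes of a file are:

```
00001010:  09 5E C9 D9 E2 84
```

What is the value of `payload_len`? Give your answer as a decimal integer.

`payload_len` is the first field, at byte offset 0, occupying 4 bytes.
Bytes at offsets 0..3: 09 5E C9 D9.
In big-endian order the high byte comes first in memory.
The bytes are already most-significant first: 0x095EC9D9.
0x095EC9D9 = 157207001.

157207001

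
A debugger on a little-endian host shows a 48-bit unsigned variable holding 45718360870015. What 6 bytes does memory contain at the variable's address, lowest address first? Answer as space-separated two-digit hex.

45718360870015 in hexadecimal, padded to 48 bits, is 0x2994A2A8CC7F.
Split into bytes (most-significant first): 29 94 A2 A8 CC 7F.
Little-endian: lowest address holds the least-significant byte.
So at ascending addresses the bytes are 7F CC A8 A2 94 29.

7F CC A8 A2 94 29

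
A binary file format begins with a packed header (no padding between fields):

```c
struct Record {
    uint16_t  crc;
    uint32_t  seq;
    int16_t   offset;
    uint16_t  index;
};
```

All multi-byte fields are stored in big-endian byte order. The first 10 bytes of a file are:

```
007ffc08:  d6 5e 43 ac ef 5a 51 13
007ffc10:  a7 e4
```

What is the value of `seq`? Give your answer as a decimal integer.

`seq` follows `crc` (2 bytes), so it starts at byte offset 2 and occupies 4 bytes.
Bytes at offsets 2..5: 43 AC EF 5A.
Big-endian stores the most-significant byte at the lowest address.
The bytes are already most-significant first: 0x43ACEF5A.
0x43ACEF5A = 1135406938.

1135406938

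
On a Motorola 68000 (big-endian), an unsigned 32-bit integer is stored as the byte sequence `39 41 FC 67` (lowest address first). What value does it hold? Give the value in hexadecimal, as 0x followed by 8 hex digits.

0x3941FC67

Big-endian: lowest address holds the most-significant byte.
The bytes are already most-significant first: 0x3941FC67.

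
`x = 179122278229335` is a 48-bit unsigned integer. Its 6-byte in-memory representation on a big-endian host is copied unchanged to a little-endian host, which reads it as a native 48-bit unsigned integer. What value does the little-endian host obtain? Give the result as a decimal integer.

96644333300130

179122278229335 in 48-bit hexadecimal is 0xA2E927C3E557.
Stored big-endian, the bytes at ascending addresses are A2 E9 27 C3 E5 57.
Read back as little-endian, the first byte is least significant, giving 0x57E5C327E9A2.
0x57E5C327E9A2 = 96644333300130.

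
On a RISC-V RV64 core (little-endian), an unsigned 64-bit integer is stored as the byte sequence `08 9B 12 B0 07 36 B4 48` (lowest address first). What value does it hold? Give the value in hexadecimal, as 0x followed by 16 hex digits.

0x48B43607B0129B08

In little-endian order the low byte comes first in memory.
Reassemble most-significant byte first: 48 B4 36 07 B0 12 9B 08 → 0x48B43607B0129B08.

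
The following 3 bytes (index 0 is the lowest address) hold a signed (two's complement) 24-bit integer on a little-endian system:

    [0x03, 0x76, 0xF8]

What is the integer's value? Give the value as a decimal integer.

Little-endian stores the least-significant byte at the lowest address.
Reassemble most-significant byte first: F8 76 03 → 0xF87603.
Top bit is set, so as a signed 24-bit value this is 0xF87603 − 2^24 = -494077.

-494077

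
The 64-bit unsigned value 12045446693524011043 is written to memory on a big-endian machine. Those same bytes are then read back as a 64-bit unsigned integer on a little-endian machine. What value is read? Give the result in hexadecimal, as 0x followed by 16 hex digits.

12045446693524011043 in 64-bit hexadecimal is 0xA72A05F2C066F823.
Stored big-endian, the bytes at ascending addresses are A7 2A 05 F2 C0 66 F8 23.
Read back as little-endian, the first byte is least significant, giving 0x23F866C0F2052AA7.

0x23F866C0F2052AA7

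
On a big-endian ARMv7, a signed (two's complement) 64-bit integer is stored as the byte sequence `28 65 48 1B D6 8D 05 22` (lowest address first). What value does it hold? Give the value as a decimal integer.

Big-endian stores the most-significant byte at the lowest address.
The bytes are already most-significant first: 0x2865481BD68D0522.
0x2865481BD68D0522 = 2910812018565776674.

2910812018565776674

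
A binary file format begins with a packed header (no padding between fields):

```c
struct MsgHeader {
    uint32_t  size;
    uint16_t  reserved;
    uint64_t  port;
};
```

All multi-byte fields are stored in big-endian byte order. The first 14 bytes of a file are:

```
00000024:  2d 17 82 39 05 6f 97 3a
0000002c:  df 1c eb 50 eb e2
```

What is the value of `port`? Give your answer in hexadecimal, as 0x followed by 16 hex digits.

`port` follows `size` (4 B), `reserved` (2 B), so it starts at offset 4 + 2 = 6 and occupies 8 bytes.
Bytes at offsets 6..13: 97 3A DF 1C EB 50 EB E2.
In big-endian order the high byte comes first in memory.
The bytes are already most-significant first: 0x973ADF1CEB50EBE2.

0x973ADF1CEB50EBE2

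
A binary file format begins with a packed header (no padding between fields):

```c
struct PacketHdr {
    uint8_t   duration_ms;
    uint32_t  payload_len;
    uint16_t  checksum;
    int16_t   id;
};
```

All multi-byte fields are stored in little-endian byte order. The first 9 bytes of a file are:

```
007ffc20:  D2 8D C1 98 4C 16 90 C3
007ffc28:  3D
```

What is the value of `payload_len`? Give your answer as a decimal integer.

`payload_len` follows `duration_ms` (1 byte), so it starts at byte offset 1 and occupies 4 bytes.
Bytes at offsets 1..4: 8D C1 98 4C.
Little-endian stores the least-significant byte at the lowest address.
Reassemble most-significant byte first: 4C 98 C1 8D → 0x4C98C18D.
0x4C98C18D = 1285079437.

1285079437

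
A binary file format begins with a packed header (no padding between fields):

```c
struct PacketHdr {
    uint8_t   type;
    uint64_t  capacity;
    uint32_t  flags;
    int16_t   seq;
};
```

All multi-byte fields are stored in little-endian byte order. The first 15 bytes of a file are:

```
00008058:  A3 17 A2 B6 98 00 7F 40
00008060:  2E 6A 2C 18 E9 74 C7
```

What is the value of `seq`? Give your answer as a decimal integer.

`seq` follows `type` (1 B), `capacity` (8 B), `flags` (4 B), so it starts at offset 1 + 8 + 4 = 13 and occupies 2 bytes.
Bytes at offsets 13..14: 74 C7.
Little-endian: lowest address holds the least-significant byte.
Reassemble most-significant byte first: C7 74 → 0xC774.
Top bit is set, so as a signed 16-bit value this is 0xC774 − 2^16 = -14476.

-14476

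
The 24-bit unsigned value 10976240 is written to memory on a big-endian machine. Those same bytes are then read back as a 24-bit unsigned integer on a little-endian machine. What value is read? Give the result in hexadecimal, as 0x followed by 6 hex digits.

0xF07BA7

10976240 in 24-bit hexadecimal is 0xA77BF0.
Stored big-endian, the bytes at ascending addresses are A7 7B F0.
Read back as little-endian, the first byte is least significant, giving 0xF07BA7.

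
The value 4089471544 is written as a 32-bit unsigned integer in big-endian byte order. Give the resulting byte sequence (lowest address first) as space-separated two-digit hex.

4089471544 in hexadecimal, padded to 32 bits, is 0xF3C06238.
Split into bytes (most-significant first): F3 C0 62 38.
In big-endian order the high byte comes first in memory.
So the memory order matches the most-significant-first order: F3 C0 62 38.

F3 C0 62 38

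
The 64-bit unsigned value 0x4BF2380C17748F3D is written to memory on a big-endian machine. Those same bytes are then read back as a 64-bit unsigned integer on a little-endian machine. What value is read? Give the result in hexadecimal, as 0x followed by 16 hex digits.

0x3D8F74170C38F24B

Stored big-endian, the bytes at ascending addresses are 4B F2 38 0C 17 74 8F 3D.
Read back as little-endian, the first byte is least significant, giving 0x3D8F74170C38F24B.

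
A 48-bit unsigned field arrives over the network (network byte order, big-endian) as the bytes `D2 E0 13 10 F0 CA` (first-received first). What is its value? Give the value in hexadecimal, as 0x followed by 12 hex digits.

Big-endian stores the most-significant byte at the lowest address.
The bytes are already most-significant first: 0xD2E01310F0CA.

0xD2E01310F0CA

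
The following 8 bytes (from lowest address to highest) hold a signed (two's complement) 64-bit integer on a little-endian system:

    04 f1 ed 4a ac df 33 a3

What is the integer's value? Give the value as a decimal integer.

Little-endian stores the least-significant byte at the lowest address.
Reassemble most-significant byte first: A3 33 DF AC 4A ED F1 04 → 0xA333DFAC4AEDF104.
Top bit is set, so as a signed 64-bit value this is 0xA333DFAC4AEDF104 − 2^64 = -6686755090630577916.

-6686755090630577916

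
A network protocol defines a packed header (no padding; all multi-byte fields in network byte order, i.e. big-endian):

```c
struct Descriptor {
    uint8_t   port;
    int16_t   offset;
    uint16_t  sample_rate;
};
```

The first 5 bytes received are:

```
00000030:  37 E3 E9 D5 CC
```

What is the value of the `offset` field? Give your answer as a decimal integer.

-7191

`offset` follows `port` (1 byte), so it starts at byte offset 1 and occupies 2 bytes.
Bytes at offsets 1..2: E3 E9.
In big-endian order the high byte comes first in memory.
The bytes are already most-significant first: 0xE3E9.
Top bit is set, so as a signed 16-bit value this is 0xE3E9 − 2^16 = -7191.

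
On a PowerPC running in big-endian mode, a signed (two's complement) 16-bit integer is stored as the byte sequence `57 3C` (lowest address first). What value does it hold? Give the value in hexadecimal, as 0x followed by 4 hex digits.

0x573C

Big-endian stores the most-significant byte at the lowest address.
The bytes are already most-significant first: 0x573C.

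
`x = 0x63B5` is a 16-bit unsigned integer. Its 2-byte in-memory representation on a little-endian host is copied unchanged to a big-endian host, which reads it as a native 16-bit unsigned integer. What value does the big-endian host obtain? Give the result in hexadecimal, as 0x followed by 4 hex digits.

0xB563

Stored little-endian, the bytes at ascending addresses are B5 63.
Read back as big-endian, the last byte is least significant, giving 0xB563.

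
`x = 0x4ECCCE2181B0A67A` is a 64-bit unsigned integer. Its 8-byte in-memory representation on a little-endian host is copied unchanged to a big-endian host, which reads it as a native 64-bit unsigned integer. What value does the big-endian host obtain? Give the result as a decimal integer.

Stored little-endian, the bytes at ascending addresses are 7A A6 B0 81 21 CE CC 4E.
Read back as big-endian, the last byte is least significant, giving 0x7AA6B08121CECC4E.
0x7AA6B08121CECC4E = 8837945387425647694.

8837945387425647694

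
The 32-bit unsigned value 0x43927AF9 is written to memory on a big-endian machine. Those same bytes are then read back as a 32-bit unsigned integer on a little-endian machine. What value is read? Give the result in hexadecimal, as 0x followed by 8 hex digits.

Stored big-endian, the bytes at ascending addresses are 43 92 7A F9.
Read back as little-endian, the first byte is least significant, giving 0xF97A9243.

0xF97A9243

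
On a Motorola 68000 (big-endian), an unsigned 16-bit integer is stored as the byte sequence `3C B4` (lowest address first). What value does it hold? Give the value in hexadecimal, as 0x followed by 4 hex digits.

In big-endian order the high byte comes first in memory.
The bytes are already most-significant first: 0x3CB4.

0x3CB4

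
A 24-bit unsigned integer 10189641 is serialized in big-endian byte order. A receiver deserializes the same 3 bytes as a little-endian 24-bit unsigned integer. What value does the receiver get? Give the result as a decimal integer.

10189641 in 24-bit hexadecimal is 0x9B7B49.
Stored big-endian, the bytes at ascending addresses are 9B 7B 49.
Read back as little-endian, the first byte is least significant, giving 0x497B9B.
0x497B9B = 4815771.

4815771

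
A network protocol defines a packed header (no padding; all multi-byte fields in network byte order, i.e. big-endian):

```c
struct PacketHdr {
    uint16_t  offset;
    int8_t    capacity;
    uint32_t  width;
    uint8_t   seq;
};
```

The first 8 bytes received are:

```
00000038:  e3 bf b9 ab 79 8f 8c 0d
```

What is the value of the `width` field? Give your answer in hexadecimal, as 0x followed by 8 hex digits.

`width` follows `offset` (2 B), `capacity` (1 B), so it starts at offset 2 + 1 = 3 and occupies 4 bytes.
Bytes at offsets 3..6: AB 79 8F 8C.
Big-endian stores the most-significant byte at the lowest address.
The bytes are already most-significant first: 0xAB798F8C.

0xAB798F8C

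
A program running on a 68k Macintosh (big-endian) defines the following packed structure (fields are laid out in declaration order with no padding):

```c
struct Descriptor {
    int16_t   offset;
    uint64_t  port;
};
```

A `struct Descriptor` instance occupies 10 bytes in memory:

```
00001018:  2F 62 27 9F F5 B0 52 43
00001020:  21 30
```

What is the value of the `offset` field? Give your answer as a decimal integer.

`offset` is the first field, at byte offset 0, occupying 2 bytes.
Bytes at offsets 0..1: 2F 62.
Big-endian stores the most-significant byte at the lowest address.
The bytes are already most-significant first: 0x2F62.
0x2F62 = 12130.

12130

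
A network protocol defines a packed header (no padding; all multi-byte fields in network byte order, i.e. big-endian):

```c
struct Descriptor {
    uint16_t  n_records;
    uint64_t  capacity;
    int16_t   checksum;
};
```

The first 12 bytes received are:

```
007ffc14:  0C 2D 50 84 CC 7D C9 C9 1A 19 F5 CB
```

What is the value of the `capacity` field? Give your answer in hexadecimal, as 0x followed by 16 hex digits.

0x5084CC7DC9C91A19

`capacity` follows `n_records` (2 bytes), so it starts at byte offset 2 and occupies 8 bytes.
Bytes at offsets 2..9: 50 84 CC 7D C9 C9 1A 19.
Big-endian: lowest address holds the most-significant byte.
The bytes are already most-significant first: 0x5084CC7DC9C91A19.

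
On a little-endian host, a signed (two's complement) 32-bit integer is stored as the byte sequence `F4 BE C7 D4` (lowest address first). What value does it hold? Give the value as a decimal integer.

-725106956

Little-endian: lowest address holds the least-significant byte.
Reassemble most-significant byte first: D4 C7 BE F4 → 0xD4C7BEF4.
Top bit is set, so as a signed 32-bit value this is 0xD4C7BEF4 − 2^32 = -725106956.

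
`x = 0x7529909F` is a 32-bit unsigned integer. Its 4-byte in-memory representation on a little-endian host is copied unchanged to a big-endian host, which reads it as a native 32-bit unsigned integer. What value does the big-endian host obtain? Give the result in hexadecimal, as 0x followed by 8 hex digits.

Stored little-endian, the bytes at ascending addresses are 9F 90 29 75.
Read back as big-endian, the last byte is least significant, giving 0x9F902975.

0x9F902975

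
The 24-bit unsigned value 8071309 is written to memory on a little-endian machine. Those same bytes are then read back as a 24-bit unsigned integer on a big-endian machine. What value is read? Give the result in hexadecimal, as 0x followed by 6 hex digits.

8071309 in 24-bit hexadecimal is 0x7B288D.
Stored little-endian, the bytes at ascending addresses are 8D 28 7B.
Read back as big-endian, the last byte is least significant, giving 0x8D287B.

0x8D287B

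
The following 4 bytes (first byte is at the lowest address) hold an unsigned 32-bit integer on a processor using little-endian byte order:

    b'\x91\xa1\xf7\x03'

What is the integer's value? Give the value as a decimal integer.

Little-endian stores the least-significant byte at the lowest address.
Reassemble most-significant byte first: 03 F7 A1 91 → 0x03F7A191.
0x03F7A191 = 66560401.

66560401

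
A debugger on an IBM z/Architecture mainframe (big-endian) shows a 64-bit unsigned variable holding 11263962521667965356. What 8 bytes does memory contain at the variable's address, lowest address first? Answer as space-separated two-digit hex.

11263962521667965356 in hexadecimal, padded to 64 bits, is 0x9C51A23C035511AC.
Split into bytes (most-significant first): 9C 51 A2 3C 03 55 11 AC.
In big-endian order the high byte comes first in memory.
So the memory order matches the most-significant-first order: 9C 51 A2 3C 03 55 11 AC.

9C 51 A2 3C 03 55 11 AC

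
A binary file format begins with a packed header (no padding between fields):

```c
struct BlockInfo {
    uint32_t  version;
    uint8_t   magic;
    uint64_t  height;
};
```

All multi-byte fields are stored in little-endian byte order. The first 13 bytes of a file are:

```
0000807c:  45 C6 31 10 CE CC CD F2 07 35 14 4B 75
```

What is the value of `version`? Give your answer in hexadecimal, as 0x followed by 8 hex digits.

0x1031C645

`version` is the first field, at byte offset 0, occupying 4 bytes.
Bytes at offsets 0..3: 45 C6 31 10.
In little-endian order the low byte comes first in memory.
Reassemble most-significant byte first: 10 31 C6 45 → 0x1031C645.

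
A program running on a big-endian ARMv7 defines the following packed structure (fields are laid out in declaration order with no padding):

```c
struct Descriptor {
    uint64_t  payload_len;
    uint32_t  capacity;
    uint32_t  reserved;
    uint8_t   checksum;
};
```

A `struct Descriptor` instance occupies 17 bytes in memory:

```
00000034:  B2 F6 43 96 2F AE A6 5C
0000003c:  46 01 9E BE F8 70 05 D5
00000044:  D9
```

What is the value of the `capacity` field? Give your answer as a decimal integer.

1174511294

`capacity` follows `payload_len` (8 bytes), so it starts at byte offset 8 and occupies 4 bytes.
Bytes at offsets 8..11: 46 01 9E BE.
Big-endian stores the most-significant byte at the lowest address.
The bytes are already most-significant first: 0x46019EBE.
0x46019EBE = 1174511294.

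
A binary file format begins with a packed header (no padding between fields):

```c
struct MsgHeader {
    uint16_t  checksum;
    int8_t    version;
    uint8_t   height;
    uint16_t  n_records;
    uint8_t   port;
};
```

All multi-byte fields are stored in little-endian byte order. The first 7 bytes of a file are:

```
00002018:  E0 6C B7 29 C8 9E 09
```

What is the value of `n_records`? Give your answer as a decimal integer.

`n_records` follows `checksum` (2 B), `version` (1 B), `height` (1 B), so it starts at offset 2 + 1 + 1 = 4 and occupies 2 bytes.
Bytes at offsets 4..5: C8 9E.
Little-endian: lowest address holds the least-significant byte.
Reassemble most-significant byte first: 9E C8 → 0x9EC8.
0x9EC8 = 40648.

40648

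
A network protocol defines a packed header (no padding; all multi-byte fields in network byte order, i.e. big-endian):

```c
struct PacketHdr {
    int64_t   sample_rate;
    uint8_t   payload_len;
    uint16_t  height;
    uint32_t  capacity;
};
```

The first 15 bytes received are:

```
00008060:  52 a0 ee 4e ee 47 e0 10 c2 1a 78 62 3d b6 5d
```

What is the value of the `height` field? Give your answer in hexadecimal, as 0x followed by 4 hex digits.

0x1A78

`height` follows `sample_rate` (8 B), `payload_len` (1 B), so it starts at offset 8 + 1 = 9 and occupies 2 bytes.
Bytes at offsets 9..10: 1A 78.
In big-endian order the high byte comes first in memory.
The bytes are already most-significant first: 0x1A78.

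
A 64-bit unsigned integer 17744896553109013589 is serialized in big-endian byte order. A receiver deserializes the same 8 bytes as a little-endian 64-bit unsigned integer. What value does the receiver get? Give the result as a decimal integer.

6180096510576378614

17744896553109013589 in 64-bit hexadecimal is 0xF6428966081DC455.
Stored big-endian, the bytes at ascending addresses are F6 42 89 66 08 1D C4 55.
Read back as little-endian, the first byte is least significant, giving 0x55C41D08668942F6.
0x55C41D08668942F6 = 6180096510576378614.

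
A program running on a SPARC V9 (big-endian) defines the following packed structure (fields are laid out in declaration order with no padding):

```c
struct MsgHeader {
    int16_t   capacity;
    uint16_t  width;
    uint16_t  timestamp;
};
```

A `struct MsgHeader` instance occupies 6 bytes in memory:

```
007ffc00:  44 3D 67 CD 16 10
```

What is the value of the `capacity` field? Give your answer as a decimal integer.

17469

`capacity` is the first field, at byte offset 0, occupying 2 bytes.
Bytes at offsets 0..1: 44 3D.
Big-endian: lowest address holds the most-significant byte.
The bytes are already most-significant first: 0x443D.
0x443D = 17469.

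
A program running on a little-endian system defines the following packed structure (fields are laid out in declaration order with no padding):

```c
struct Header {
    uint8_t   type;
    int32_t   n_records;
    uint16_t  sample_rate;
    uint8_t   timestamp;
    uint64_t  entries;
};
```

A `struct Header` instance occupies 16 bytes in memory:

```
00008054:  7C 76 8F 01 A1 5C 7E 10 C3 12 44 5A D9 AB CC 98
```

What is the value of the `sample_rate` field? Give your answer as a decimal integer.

32348

`sample_rate` follows `type` (1 B), `n_records` (4 B), so it starts at offset 1 + 4 = 5 and occupies 2 bytes.
Bytes at offsets 5..6: 5C 7E.
Little-endian stores the least-significant byte at the lowest address.
Reassemble most-significant byte first: 7E 5C → 0x7E5C.
0x7E5C = 32348.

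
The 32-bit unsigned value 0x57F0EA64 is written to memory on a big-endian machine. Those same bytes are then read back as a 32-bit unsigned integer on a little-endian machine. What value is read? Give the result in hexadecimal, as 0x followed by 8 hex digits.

0x64EAF057

Stored big-endian, the bytes at ascending addresses are 57 F0 EA 64.
Read back as little-endian, the first byte is least significant, giving 0x64EAF057.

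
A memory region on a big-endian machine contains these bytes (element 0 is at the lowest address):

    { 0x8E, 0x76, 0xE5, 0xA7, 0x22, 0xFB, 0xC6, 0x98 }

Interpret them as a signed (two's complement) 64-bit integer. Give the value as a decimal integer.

-8181099167062702440

In big-endian order the high byte comes first in memory.
The bytes are already most-significant first: 0x8E76E5A722FBC698.
Top bit is set, so as a signed 64-bit value this is 0x8E76E5A722FBC698 − 2^64 = -8181099167062702440.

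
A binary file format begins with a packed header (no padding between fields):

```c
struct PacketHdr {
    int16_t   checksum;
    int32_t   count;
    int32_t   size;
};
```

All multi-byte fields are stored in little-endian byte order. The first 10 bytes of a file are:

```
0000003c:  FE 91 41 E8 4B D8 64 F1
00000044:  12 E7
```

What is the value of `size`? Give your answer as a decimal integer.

`size` follows `checksum` (2 B), `count` (4 B), so it starts at offset 2 + 4 = 6 and occupies 4 bytes.
Bytes at offsets 6..9: 64 F1 12 E7.
Little-endian stores the least-significant byte at the lowest address.
Reassemble most-significant byte first: E7 12 F1 64 → 0xE712F164.
Top bit is set, so as a signed 32-bit value this is 0xE712F164 − 2^32 = -418188956.

-418188956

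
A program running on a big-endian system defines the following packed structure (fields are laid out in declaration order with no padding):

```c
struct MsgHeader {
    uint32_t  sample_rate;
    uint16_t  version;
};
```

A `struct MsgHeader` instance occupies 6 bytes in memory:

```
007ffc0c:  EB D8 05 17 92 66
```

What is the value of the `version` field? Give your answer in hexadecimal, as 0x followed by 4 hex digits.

`version` follows `sample_rate` (4 bytes), so it starts at byte offset 4 and occupies 2 bytes.
Bytes at offsets 4..5: 92 66.
Big-endian: lowest address holds the most-significant byte.
The bytes are already most-significant first: 0x9266.

0x9266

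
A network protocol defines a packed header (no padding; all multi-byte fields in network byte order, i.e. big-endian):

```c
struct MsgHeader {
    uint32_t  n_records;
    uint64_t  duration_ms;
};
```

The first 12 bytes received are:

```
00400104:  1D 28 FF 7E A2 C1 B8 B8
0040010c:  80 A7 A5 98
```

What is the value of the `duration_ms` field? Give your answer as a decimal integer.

11727858007221446040

`duration_ms` follows `n_records` (4 bytes), so it starts at byte offset 4 and occupies 8 bytes.
Bytes at offsets 4..11: A2 C1 B8 B8 80 A7 A5 98.
In big-endian order the high byte comes first in memory.
The bytes are already most-significant first: 0xA2C1B8B880A7A598.
0xA2C1B8B880A7A598 = 11727858007221446040.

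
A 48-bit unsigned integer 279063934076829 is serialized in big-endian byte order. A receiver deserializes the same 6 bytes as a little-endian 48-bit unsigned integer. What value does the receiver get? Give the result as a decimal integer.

279063934076829 in 48-bit hexadecimal is 0xFDCEA2A9079D.
Stored big-endian, the bytes at ascending addresses are FD CE A2 A9 07 9D.
Read back as little-endian, the first byte is least significant, giving 0x9D07A9A2CEFD.
0x9D07A9A2CEFD = 172656236351229.

172656236351229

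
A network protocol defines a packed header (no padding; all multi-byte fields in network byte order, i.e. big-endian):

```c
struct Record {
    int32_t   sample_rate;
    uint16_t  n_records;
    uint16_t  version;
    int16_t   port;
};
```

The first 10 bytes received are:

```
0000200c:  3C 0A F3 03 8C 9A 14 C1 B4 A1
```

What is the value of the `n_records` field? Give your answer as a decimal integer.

`n_records` follows `sample_rate` (4 bytes), so it starts at byte offset 4 and occupies 2 bytes.
Bytes at offsets 4..5: 8C 9A.
Big-endian: lowest address holds the most-significant byte.
The bytes are already most-significant first: 0x8C9A.
0x8C9A = 35994.

35994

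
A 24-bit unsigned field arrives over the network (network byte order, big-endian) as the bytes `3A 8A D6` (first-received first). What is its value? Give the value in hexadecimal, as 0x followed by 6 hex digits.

0x3A8AD6

Big-endian: lowest address holds the most-significant byte.
The bytes are already most-significant first: 0x3A8AD6.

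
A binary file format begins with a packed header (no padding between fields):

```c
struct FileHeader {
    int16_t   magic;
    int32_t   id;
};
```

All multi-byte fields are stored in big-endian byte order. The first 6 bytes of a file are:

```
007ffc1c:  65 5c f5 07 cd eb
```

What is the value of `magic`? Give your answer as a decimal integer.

25948

`magic` is the first field, at byte offset 0, occupying 2 bytes.
Bytes at offsets 0..1: 65 5C.
In big-endian order the high byte comes first in memory.
The bytes are already most-significant first: 0x655C.
0x655C = 25948.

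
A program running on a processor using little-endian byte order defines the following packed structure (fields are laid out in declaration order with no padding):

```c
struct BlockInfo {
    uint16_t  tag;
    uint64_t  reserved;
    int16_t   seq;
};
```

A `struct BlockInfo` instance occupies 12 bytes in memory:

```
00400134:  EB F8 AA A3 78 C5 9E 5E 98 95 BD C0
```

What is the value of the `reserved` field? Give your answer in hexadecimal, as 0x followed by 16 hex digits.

`reserved` follows `tag` (2 bytes), so it starts at byte offset 2 and occupies 8 bytes.
Bytes at offsets 2..9: AA A3 78 C5 9E 5E 98 95.
Little-endian: lowest address holds the least-significant byte.
Reassemble most-significant byte first: 95 98 5E 9E C5 78 A3 AA → 0x95985E9EC578A3AA.

0x95985E9EC578A3AA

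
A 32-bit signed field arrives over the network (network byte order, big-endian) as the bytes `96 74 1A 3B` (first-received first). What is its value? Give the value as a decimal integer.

-1770776005

In big-endian order the high byte comes first in memory.
The bytes are already most-significant first: 0x96741A3B.
Top bit is set, so as a signed 32-bit value this is 0x96741A3B − 2^32 = -1770776005.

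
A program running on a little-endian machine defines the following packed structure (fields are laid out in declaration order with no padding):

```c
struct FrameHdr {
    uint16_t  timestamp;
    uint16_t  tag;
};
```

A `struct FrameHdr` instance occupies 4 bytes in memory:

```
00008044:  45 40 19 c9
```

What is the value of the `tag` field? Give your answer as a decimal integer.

51481

`tag` follows `timestamp` (2 bytes), so it starts at byte offset 2 and occupies 2 bytes.
Bytes at offsets 2..3: 19 C9.
In little-endian order the low byte comes first in memory.
Reassemble most-significant byte first: C9 19 → 0xC919.
0xC919 = 51481.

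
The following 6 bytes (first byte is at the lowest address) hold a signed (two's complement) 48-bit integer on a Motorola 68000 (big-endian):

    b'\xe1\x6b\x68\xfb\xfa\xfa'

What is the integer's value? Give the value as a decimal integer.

-33623537616134

Big-endian: lowest address holds the most-significant byte.
The bytes are already most-significant first: 0xE16B68FBFAFA.
Top bit is set, so as a signed 48-bit value this is 0xE16B68FBFAFA − 2^48 = -33623537616134.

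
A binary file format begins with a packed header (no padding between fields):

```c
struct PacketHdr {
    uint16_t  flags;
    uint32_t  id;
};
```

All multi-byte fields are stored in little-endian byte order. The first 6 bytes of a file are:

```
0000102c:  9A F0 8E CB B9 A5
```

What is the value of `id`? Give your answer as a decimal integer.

2780416910

`id` follows `flags` (2 bytes), so it starts at byte offset 2 and occupies 4 bytes.
Bytes at offsets 2..5: 8E CB B9 A5.
Little-endian: lowest address holds the least-significant byte.
Reassemble most-significant byte first: A5 B9 CB 8E → 0xA5B9CB8E.
0xA5B9CB8E = 2780416910.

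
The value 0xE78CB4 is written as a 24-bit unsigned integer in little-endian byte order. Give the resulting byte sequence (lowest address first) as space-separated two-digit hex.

B4 8C E7

Split into bytes (most-significant first): E7 8C B4.
In little-endian order the low byte comes first in memory.
So at ascending addresses the bytes are B4 8C E7.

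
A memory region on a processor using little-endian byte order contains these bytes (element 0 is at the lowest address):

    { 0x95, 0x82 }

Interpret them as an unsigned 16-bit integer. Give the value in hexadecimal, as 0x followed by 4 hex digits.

0x8295

In little-endian order the low byte comes first in memory.
Reassemble most-significant byte first: 82 95 → 0x8295.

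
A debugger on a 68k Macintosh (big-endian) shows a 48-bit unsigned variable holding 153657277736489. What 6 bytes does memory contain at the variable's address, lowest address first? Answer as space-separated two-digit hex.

153657277736489 in hexadecimal, padded to 48 bits, is 0x8BC01F74E629.
Split into bytes (most-significant first): 8B C0 1F 74 E6 29.
In big-endian order the high byte comes first in memory.
So the memory order matches the most-significant-first order: 8B C0 1F 74 E6 29.

8B C0 1F 74 E6 29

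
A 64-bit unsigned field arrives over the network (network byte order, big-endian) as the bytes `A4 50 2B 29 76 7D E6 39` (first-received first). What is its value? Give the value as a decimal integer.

11840010877438649913

Big-endian stores the most-significant byte at the lowest address.
The bytes are already most-significant first: 0xA4502B29767DE639.
0xA4502B29767DE639 = 11840010877438649913.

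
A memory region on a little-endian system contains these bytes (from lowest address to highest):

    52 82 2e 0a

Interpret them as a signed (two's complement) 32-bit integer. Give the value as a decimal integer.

Little-endian: lowest address holds the least-significant byte.
Reassemble most-significant byte first: 0A 2E 82 52 → 0x0A2E8252.
0x0A2E8252 = 170820178.

170820178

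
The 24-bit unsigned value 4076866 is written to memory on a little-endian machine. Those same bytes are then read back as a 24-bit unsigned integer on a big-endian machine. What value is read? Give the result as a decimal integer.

4076866 in 24-bit hexadecimal is 0x3E3542.
Stored little-endian, the bytes at ascending addresses are 42 35 3E.
Read back as big-endian, the last byte is least significant, giving 0x42353E.
0x42353E = 4339006.

4339006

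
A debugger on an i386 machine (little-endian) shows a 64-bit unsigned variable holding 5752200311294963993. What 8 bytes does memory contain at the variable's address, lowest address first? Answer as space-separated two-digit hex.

19 B1 A0 E7 B4 EB D3 4F

5752200311294963993 in hexadecimal, padded to 64 bits, is 0x4FD3EBB4E7A0B119.
Split into bytes (most-significant first): 4F D3 EB B4 E7 A0 B1 19.
Little-endian: lowest address holds the least-significant byte.
So at ascending addresses the bytes are 19 B1 A0 E7 B4 EB D3 4F.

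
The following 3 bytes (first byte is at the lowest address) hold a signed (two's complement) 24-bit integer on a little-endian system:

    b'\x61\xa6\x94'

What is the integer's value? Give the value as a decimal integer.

-7035295

Little-endian stores the least-significant byte at the lowest address.
Reassemble most-significant byte first: 94 A6 61 → 0x94A661.
Top bit is set, so as a signed 24-bit value this is 0x94A661 − 2^24 = -7035295.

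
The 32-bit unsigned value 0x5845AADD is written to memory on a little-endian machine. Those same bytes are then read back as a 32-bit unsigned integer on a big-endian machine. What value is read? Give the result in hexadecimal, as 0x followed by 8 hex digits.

0xDDAA4558

Stored little-endian, the bytes at ascending addresses are DD AA 45 58.
Read back as big-endian, the last byte is least significant, giving 0xDDAA4558.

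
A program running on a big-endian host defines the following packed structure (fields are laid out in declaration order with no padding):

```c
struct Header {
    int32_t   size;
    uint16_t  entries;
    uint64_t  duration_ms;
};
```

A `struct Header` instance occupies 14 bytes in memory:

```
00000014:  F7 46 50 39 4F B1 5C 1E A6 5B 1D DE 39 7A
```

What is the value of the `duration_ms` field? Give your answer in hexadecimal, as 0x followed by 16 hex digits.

`duration_ms` follows `size` (4 B), `entries` (2 B), so it starts at offset 4 + 2 = 6 and occupies 8 bytes.
Bytes at offsets 6..13: 5C 1E A6 5B 1D DE 39 7A.
Big-endian stores the most-significant byte at the lowest address.
The bytes are already most-significant first: 0x5C1EA65B1DDE397A.

0x5C1EA65B1DDE397A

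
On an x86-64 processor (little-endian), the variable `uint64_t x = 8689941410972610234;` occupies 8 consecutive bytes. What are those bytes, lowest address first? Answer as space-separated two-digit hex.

BA AE FA 07 AC DF 98 78

8689941410972610234 in hexadecimal, padded to 64 bits, is 0x7898DFAC07FAAEBA.
Split into bytes (most-significant first): 78 98 DF AC 07 FA AE BA.
Little-endian: lowest address holds the least-significant byte.
So at ascending addresses the bytes are BA AE FA 07 AC DF 98 78.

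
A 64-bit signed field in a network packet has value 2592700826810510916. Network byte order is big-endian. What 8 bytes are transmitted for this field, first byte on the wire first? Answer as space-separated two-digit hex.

23 FB 1F AA 4E E6 EE 44

2592700826810510916 in hexadecimal, padded to 64 bits, is 0x23FB1FAA4EE6EE44.
Split into bytes (most-significant first): 23 FB 1F AA 4E E6 EE 44.
In big-endian order the high byte comes first in memory.
So the memory order matches the most-significant-first order: 23 FB 1F AA 4E E6 EE 44.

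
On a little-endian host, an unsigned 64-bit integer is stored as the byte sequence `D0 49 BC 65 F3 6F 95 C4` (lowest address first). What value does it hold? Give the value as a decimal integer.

14165351294138337744

Little-endian: lowest address holds the least-significant byte.
Reassemble most-significant byte first: C4 95 6F F3 65 BC 49 D0 → 0xC4956FF365BC49D0.
0xC4956FF365BC49D0 = 14165351294138337744.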